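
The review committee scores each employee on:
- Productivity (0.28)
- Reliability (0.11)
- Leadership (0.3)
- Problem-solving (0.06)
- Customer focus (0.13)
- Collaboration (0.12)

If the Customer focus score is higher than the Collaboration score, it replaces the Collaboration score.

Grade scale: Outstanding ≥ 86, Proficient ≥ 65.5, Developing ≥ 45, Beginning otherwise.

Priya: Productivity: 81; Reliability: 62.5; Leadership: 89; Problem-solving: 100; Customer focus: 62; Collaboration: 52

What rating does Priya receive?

Proficient

Customer focus (62) > Collaboration (52), so Collaboration counts as 62.
Weighted total:
  Productivity 81 × 0.28 = 22.68
  Reliability 62.5 × 0.11 = 6.875
  Leadership 89 × 0.3 = 26.7
  Problem-solving 100 × 0.06 = 6
  Customer focus 62 × 0.13 = 8.06
  Collaboration 62 × 0.12 = 7.44
Sum = 77.755
77.755 is ≥ 65.5 and < 86 → Proficient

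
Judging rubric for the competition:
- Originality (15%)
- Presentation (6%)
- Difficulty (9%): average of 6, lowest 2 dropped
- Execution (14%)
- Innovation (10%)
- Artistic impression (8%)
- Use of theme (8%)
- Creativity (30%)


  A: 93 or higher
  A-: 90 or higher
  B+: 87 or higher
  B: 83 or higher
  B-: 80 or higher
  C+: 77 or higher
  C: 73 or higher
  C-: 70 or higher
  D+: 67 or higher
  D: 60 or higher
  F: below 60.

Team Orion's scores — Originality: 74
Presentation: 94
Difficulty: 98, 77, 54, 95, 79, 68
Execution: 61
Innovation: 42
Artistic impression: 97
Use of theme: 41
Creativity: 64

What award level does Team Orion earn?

Difficulty: drop 54, 68 → average of remaining 4 = 349/4 = 87.25
Weighted total:
  Originality 74 × 0.15 = 11.1
  Presentation 94 × 0.06 = 5.64
  Difficulty 87.25 × 0.09 = 7.8525
  Execution 61 × 0.14 = 8.54
  Innovation 42 × 0.1 = 4.2
  Artistic impression 97 × 0.08 = 7.76
  Use of theme 41 × 0.08 = 3.28
  Creativity 64 × 0.3 = 19.2
Sum = 67.5725
67.5725 is ≥ 67 and < 70 → D+

D+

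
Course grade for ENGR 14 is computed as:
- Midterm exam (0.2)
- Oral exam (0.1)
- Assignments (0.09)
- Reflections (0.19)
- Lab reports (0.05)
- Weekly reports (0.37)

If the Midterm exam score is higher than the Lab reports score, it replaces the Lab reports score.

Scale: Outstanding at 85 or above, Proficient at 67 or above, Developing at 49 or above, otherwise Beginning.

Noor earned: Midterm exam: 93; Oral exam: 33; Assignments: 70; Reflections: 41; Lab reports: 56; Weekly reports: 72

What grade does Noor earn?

Midterm exam (93) > Lab reports (56), so Lab reports counts as 93.
Weighted total:
  Midterm exam 93 × 0.2 = 18.6
  Oral exam 33 × 0.1 = 3.3
  Assignments 70 × 0.09 = 6.3
  Reflections 41 × 0.19 = 7.79
  Lab reports 93 × 0.05 = 4.65
  Weekly reports 72 × 0.37 = 26.64
Sum = 67.28
67.28 is ≥ 67 and < 85 → Proficient

Proficient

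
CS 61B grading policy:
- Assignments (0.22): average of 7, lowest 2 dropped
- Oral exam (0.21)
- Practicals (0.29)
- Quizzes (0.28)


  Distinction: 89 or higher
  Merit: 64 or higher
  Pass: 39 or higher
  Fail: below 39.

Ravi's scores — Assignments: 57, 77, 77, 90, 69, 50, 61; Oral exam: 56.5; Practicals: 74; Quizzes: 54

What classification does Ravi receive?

Assignments: drop 50, 57 → average of remaining 5 = 374/5 = 74.8
Weighted total:
  Assignments 74.8 × 0.22 = 16.456
  Oral exam 56.5 × 0.21 = 11.865
  Practicals 74 × 0.29 = 21.46
  Quizzes 54 × 0.28 = 15.12
Sum = 64.901
64.901 is ≥ 64 and < 89 → Merit

Merit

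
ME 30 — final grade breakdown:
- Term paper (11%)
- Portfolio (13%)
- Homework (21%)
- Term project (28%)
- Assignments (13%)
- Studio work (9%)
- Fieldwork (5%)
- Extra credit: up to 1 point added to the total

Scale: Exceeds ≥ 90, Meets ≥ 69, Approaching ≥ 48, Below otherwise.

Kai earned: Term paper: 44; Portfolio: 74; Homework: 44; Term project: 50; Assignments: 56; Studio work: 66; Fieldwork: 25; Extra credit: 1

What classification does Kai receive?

Weighted total:
  Term paper 44 × 0.11 = 4.84
  Portfolio 74 × 0.13 = 9.62
  Homework 44 × 0.21 = 9.24
  Term project 50 × 0.28 = 14
  Assignments 56 × 0.13 = 7.28
  Studio work 66 × 0.09 = 5.94
  Fieldwork 25 × 0.05 = 1.25
Sum = 52.17
Extra credit: 52.17 + 1 = 53.17
53.17 is ≥ 48 and < 69 → Approaching

Approaching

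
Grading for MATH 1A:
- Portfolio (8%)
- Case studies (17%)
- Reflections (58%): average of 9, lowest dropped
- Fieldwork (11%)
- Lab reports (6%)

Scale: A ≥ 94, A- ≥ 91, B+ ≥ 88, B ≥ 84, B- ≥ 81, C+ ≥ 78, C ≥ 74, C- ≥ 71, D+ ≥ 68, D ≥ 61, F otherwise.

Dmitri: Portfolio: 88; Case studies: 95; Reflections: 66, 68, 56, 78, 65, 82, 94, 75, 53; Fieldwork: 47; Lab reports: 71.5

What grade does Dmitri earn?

Reflections: drop 53 → average of remaining 8 = 584/8 = 73
Weighted total:
  Portfolio 88 × 0.08 = 7.04
  Case studies 95 × 0.17 = 16.15
  Reflections 73 × 0.58 = 42.34
  Fieldwork 47 × 0.11 = 5.17
  Lab reports 71.5 × 0.06 = 4.29
Sum = 74.99
74.99 is ≥ 74 and < 78 → C

C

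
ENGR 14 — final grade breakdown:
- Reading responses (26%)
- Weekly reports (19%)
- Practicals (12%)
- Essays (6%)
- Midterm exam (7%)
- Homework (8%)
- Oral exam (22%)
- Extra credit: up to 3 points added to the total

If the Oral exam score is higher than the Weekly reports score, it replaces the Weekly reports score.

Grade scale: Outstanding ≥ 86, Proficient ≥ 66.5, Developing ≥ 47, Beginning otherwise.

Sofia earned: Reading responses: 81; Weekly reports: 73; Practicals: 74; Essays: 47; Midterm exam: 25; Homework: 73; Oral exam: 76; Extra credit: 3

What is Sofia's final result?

Oral exam (76) > Weekly reports (73), so Weekly reports counts as 76.
Weighted total:
  Reading responses 81 × 0.26 = 21.06
  Weekly reports 76 × 0.19 = 14.44
  Practicals 74 × 0.12 = 8.88
  Essays 47 × 0.06 = 2.82
  Midterm exam 25 × 0.07 = 1.75
  Homework 73 × 0.08 = 5.84
  Oral exam 76 × 0.22 = 16.72
Sum = 71.51
Extra credit: 71.51 + 3 = 74.51
74.51 is ≥ 66.5 and < 86 → Proficient

Proficient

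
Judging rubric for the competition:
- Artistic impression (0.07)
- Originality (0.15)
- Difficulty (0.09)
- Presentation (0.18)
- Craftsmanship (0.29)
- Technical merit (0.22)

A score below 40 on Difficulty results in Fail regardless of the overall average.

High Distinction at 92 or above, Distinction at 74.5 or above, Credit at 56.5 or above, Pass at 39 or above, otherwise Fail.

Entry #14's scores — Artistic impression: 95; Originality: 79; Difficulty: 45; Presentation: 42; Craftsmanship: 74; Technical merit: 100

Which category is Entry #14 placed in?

Credit

Difficulty score 45 ≥ 40: minimum met.
Weighted total:
  Artistic impression 95 × 0.07 = 6.65
  Originality 79 × 0.15 = 11.85
  Difficulty 45 × 0.09 = 4.05
  Presentation 42 × 0.18 = 7.56
  Craftsmanship 74 × 0.29 = 21.46
  Technical merit 100 × 0.22 = 22
Sum = 73.57
73.57 is ≥ 56.5 and < 74.5 → Credit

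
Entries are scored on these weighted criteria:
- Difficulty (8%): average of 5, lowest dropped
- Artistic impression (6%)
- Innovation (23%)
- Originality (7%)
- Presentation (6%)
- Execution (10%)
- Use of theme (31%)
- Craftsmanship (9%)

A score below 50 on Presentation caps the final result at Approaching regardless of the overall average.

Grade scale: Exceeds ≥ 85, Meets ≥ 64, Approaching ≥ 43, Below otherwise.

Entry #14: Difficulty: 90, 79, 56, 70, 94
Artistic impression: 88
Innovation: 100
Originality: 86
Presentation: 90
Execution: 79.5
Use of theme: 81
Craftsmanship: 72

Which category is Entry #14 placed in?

Difficulty: drop 56 → average of remaining 4 = 333/4 = 83.25
Presentation score 90 ≥ 50: minimum met.
Weighted total:
  Difficulty 83.25 × 0.08 = 6.66
  Artistic impression 88 × 0.06 = 5.28
  Innovation 100 × 0.23 = 23
  Originality 86 × 0.07 = 6.02
  Presentation 90 × 0.06 = 5.4
  Execution 79.5 × 0.1 = 7.95
  Use of theme 81 × 0.31 = 25.11
  Craftsmanship 72 × 0.09 = 6.48
Sum = 85.9
85.9 ≥ 85 → Exceeds

Exceeds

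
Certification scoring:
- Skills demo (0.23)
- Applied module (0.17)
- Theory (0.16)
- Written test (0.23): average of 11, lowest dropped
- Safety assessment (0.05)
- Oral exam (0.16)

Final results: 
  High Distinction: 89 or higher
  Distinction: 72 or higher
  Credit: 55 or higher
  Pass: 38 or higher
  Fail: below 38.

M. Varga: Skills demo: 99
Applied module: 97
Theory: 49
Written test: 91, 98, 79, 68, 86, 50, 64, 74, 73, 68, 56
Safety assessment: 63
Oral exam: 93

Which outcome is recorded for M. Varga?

Written test: drop 50 → average of remaining 10 = 757/10 = 75.7
Weighted total:
  Skills demo 99 × 0.23 = 22.77
  Applied module 97 × 0.17 = 16.49
  Theory 49 × 0.16 = 7.84
  Written test 75.7 × 0.23 = 17.411
  Safety assessment 63 × 0.05 = 3.15
  Oral exam 93 × 0.16 = 14.88
Sum = 82.541
82.541 is ≥ 72 and < 89 → Distinction

Distinction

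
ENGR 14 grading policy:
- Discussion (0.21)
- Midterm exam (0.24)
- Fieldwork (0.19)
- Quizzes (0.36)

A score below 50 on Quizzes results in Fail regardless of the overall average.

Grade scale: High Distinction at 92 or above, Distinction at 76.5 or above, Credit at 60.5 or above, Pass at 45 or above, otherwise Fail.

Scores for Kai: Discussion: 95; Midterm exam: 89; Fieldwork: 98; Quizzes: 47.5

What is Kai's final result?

Fail

Quizzes score 47.5 < 50: minimum not met.
Weighted total:
  Discussion 95 × 0.21 = 19.95
  Midterm exam 89 × 0.24 = 21.36
  Fieldwork 98 × 0.19 = 18.62
  Quizzes 47.5 × 0.36 = 17.1
Sum = 77.03
Because the Quizzes minimum was not met, the result is Fail.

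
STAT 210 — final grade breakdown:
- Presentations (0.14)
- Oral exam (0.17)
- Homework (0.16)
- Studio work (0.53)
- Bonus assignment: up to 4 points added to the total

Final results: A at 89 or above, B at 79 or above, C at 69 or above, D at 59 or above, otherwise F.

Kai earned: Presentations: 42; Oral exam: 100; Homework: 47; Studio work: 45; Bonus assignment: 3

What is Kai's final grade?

F

Weighted total:
  Presentations 42 × 0.14 = 5.88
  Oral exam 100 × 0.17 = 17
  Homework 47 × 0.16 = 7.52
  Studio work 45 × 0.53 = 23.85
Sum = 54.25
Bonus assignment: 54.25 + 3 = 57.25
57.25 < 59 → F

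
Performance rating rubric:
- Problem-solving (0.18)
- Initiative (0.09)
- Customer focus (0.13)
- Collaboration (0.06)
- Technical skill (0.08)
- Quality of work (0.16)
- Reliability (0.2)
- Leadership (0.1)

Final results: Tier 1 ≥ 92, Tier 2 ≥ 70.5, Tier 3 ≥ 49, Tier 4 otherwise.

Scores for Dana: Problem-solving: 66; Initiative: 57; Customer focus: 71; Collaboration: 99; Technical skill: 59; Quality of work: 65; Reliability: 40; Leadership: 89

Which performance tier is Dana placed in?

Tier 3

Weighted total:
  Problem-solving 66 × 0.18 = 11.88
  Initiative 57 × 0.09 = 5.13
  Customer focus 71 × 0.13 = 9.23
  Collaboration 99 × 0.06 = 5.94
  Technical skill 59 × 0.08 = 4.72
  Quality of work 65 × 0.16 = 10.4
  Reliability 40 × 0.2 = 8
  Leadership 89 × 0.1 = 8.9
Sum = 64.2
64.2 is ≥ 49 and < 70.5 → Tier 3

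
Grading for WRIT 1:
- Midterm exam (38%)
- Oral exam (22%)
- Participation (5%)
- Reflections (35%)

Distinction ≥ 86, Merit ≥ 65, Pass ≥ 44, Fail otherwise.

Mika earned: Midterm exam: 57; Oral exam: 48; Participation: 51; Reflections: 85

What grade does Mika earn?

Pass

Weighted total:
  Midterm exam 57 × 0.38 = 21.66
  Oral exam 48 × 0.22 = 10.56
  Participation 51 × 0.05 = 2.55
  Reflections 85 × 0.35 = 29.75
Sum = 64.52
64.52 is ≥ 44 and < 65 → Pass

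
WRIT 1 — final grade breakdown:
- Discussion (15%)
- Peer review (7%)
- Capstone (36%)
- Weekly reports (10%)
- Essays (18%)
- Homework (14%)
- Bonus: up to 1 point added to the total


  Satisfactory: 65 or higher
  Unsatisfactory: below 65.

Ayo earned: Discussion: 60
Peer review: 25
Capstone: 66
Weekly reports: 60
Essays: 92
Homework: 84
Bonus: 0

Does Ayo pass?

Weighted total:
  Discussion 60 × 0.15 = 9
  Peer review 25 × 0.07 = 1.75
  Capstone 66 × 0.36 = 23.76
  Weekly reports 60 × 0.1 = 6
  Essays 92 × 0.18 = 16.56
  Homework 84 × 0.14 = 11.76
Sum = 68.83
Bonus: 68.83 + 0 = 68.83
68.83 ≥ 65 → Satisfactory

Satisfactory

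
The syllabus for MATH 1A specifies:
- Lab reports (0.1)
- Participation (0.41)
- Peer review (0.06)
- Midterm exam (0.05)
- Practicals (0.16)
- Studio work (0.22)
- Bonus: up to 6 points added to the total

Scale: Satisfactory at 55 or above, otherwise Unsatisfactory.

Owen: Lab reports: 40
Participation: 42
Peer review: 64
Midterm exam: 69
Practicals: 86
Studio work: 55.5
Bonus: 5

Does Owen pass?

Satisfactory

Weighted total:
  Lab reports 40 × 0.1 = 4
  Participation 42 × 0.41 = 17.22
  Peer review 64 × 0.06 = 3.84
  Midterm exam 69 × 0.05 = 3.45
  Practicals 86 × 0.16 = 13.76
  Studio work 55.5 × 0.22 = 12.21
Sum = 54.48
Bonus: 54.48 + 5 = 59.48
59.48 ≥ 55 → Satisfactory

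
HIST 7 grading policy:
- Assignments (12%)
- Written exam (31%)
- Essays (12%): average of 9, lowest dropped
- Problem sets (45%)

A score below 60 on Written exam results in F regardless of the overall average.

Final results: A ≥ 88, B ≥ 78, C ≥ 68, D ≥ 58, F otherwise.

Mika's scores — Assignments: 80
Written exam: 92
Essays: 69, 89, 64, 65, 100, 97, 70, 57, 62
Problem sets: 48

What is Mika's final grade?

Essays: drop 57 → average of remaining 8 = 616/8 = 77
Written exam score 92 ≥ 60: minimum met.
Weighted total:
  Assignments 80 × 0.12 = 9.6
  Written exam 92 × 0.31 = 28.52
  Essays 77 × 0.12 = 9.24
  Problem sets 48 × 0.45 = 21.6
Sum = 68.96
68.96 is ≥ 68 and < 78 → C

C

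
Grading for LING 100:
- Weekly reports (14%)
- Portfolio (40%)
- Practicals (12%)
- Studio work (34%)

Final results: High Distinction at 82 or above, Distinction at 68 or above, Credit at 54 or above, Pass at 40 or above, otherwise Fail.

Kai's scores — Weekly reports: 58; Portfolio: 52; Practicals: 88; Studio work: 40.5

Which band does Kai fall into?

Pass

Weighted total:
  Weekly reports 58 × 0.14 = 8.12
  Portfolio 52 × 0.4 = 20.8
  Practicals 88 × 0.12 = 10.56
  Studio work 40.5 × 0.34 = 13.77
Sum = 53.25
53.25 is ≥ 40 and < 54 → Pass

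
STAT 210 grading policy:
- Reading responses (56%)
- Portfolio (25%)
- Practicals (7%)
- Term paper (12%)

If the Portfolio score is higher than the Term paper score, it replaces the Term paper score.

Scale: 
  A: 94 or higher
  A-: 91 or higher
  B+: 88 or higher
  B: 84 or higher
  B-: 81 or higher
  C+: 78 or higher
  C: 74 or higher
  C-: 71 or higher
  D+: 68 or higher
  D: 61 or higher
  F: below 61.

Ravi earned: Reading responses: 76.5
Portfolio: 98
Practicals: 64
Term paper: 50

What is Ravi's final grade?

B-

Portfolio (98) > Term paper (50), so Term paper counts as 98.
Weighted total:
  Reading responses 76.5 × 0.56 = 42.84
  Portfolio 98 × 0.25 = 24.5
  Practicals 64 × 0.07 = 4.48
  Term paper 98 × 0.12 = 11.76
Sum = 83.58
83.58 is ≥ 81 and < 84 → B-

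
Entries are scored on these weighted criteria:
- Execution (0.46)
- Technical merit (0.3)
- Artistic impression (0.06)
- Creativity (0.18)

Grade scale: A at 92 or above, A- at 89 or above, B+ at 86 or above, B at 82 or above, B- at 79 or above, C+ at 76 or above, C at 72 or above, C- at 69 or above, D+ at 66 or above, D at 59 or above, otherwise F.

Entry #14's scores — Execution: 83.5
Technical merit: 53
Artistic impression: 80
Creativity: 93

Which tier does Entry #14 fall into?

Weighted total:
  Execution 83.5 × 0.46 = 38.41
  Technical merit 53 × 0.3 = 15.9
  Artistic impression 80 × 0.06 = 4.8
  Creativity 93 × 0.18 = 16.74
Sum = 75.85
75.85 is ≥ 72 and < 76 → C

C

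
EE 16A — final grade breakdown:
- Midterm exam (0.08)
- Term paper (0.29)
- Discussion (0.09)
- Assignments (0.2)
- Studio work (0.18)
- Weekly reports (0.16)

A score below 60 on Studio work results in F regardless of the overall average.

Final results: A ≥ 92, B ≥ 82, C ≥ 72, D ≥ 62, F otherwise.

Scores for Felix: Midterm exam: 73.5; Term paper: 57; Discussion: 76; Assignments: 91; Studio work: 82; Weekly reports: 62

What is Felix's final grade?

Studio work score 82 ≥ 60: minimum met.
Weighted total:
  Midterm exam 73.5 × 0.08 = 5.88
  Term paper 57 × 0.29 = 16.53
  Discussion 76 × 0.09 = 6.84
  Assignments 91 × 0.2 = 18.2
  Studio work 82 × 0.18 = 14.76
  Weekly reports 62 × 0.16 = 9.92
Sum = 72.13
72.13 is ≥ 72 and < 82 → C

C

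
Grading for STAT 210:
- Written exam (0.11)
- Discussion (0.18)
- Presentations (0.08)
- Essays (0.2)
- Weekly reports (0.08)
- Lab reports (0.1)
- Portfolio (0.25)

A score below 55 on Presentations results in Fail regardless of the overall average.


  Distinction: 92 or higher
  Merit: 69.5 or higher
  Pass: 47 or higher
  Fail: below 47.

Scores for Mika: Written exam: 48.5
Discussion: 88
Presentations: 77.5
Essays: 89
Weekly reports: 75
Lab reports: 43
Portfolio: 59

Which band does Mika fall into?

Merit

Presentations score 77.5 ≥ 55: minimum met.
Weighted total:
  Written exam 48.5 × 0.11 = 5.335
  Discussion 88 × 0.18 = 15.84
  Presentations 77.5 × 0.08 = 6.2
  Essays 89 × 0.2 = 17.8
  Weekly reports 75 × 0.08 = 6
  Lab reports 43 × 0.1 = 4.3
  Portfolio 59 × 0.25 = 14.75
Sum = 70.225
70.225 is ≥ 69.5 and < 92 → Merit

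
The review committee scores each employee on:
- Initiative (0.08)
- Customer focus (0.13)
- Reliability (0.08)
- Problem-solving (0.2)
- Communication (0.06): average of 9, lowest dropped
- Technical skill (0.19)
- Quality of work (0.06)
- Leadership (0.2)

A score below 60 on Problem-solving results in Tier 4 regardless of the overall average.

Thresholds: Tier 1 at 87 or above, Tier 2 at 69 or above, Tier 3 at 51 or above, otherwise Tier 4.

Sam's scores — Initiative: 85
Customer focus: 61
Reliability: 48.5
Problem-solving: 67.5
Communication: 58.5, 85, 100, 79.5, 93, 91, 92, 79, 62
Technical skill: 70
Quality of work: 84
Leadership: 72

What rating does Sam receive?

Tier 2

Communication: drop 58.5 → average of remaining 8 = 681.5/8 = 85.1875
Problem-solving score 67.5 ≥ 60: minimum met.
Weighted total:
  Initiative 85 × 0.08 = 6.8
  Customer focus 61 × 0.13 = 7.93
  Reliability 48.5 × 0.08 = 3.88
  Problem-solving 67.5 × 0.2 = 13.5
  Communication 85.1875 × 0.06 = 5.11125
  Technical skill 70 × 0.19 = 13.3
  Quality of work 84 × 0.06 = 5.04
  Leadership 72 × 0.2 = 14.4
Sum = 69.96125
69.96125 is ≥ 69 and < 87 → Tier 2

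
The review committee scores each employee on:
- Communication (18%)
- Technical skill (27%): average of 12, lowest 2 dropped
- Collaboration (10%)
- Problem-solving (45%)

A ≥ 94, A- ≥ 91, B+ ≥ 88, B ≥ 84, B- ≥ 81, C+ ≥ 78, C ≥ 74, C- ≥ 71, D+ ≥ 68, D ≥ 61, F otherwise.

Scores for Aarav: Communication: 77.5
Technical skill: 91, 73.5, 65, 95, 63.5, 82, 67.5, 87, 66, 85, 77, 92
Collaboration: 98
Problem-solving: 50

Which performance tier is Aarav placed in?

D+

Technical skill: drop 63.5, 65 → average of remaining 10 = 816/10 = 81.6
Weighted total:
  Communication 77.5 × 0.18 = 13.95
  Technical skill 81.6 × 0.27 = 22.032
  Collaboration 98 × 0.1 = 9.8
  Problem-solving 50 × 0.45 = 22.5
Sum = 68.282
68.282 is ≥ 68 and < 71 → D+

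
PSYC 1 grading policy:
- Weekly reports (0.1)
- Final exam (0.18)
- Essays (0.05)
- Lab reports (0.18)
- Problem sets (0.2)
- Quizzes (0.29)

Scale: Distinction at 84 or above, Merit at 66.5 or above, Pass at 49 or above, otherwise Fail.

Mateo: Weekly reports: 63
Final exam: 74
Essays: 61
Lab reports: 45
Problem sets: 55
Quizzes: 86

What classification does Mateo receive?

Merit

Weighted total:
  Weekly reports 63 × 0.1 = 6.3
  Final exam 74 × 0.18 = 13.32
  Essays 61 × 0.05 = 3.05
  Lab reports 45 × 0.18 = 8.1
  Problem sets 55 × 0.2 = 11
  Quizzes 86 × 0.29 = 24.94
Sum = 66.71
66.71 is ≥ 66.5 and < 84 → Merit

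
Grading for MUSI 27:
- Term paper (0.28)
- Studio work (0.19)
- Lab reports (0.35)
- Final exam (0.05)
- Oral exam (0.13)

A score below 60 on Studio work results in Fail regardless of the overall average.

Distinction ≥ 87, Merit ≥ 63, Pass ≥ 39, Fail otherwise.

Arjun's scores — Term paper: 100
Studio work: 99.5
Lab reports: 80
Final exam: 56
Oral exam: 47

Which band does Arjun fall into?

Merit

Studio work score 99.5 ≥ 60: minimum met.
Weighted total:
  Term paper 100 × 0.28 = 28
  Studio work 99.5 × 0.19 = 18.905
  Lab reports 80 × 0.35 = 28
  Final exam 56 × 0.05 = 2.8
  Oral exam 47 × 0.13 = 6.11
Sum = 83.815
83.815 is ≥ 63 and < 87 → Merit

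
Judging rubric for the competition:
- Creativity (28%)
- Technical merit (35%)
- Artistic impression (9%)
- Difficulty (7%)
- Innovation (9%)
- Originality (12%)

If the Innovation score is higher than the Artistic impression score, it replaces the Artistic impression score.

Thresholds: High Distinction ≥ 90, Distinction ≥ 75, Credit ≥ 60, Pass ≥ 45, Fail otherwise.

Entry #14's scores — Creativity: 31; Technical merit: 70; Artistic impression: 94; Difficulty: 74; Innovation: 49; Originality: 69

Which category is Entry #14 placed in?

Pass

Innovation (49) ≤ Artistic impression (94), so Artistic impression stays at 94.
Weighted total:
  Creativity 31 × 0.28 = 8.68
  Technical merit 70 × 0.35 = 24.5
  Artistic impression 94 × 0.09 = 8.46
  Difficulty 74 × 0.07 = 5.18
  Innovation 49 × 0.09 = 4.41
  Originality 69 × 0.12 = 8.28
Sum = 59.51
59.51 is ≥ 45 and < 60 → Pass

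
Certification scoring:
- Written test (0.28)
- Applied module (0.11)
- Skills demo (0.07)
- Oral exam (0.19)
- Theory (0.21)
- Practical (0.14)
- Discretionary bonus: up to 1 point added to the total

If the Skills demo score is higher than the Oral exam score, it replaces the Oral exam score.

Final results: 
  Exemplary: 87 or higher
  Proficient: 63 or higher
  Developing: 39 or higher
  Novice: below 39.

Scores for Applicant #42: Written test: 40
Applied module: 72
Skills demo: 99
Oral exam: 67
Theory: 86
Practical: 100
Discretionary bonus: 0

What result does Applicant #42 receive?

Skills demo (99) > Oral exam (67), so Oral exam counts as 99.
Weighted total:
  Written test 40 × 0.28 = 11.2
  Applied module 72 × 0.11 = 7.92
  Skills demo 99 × 0.07 = 6.93
  Oral exam 99 × 0.19 = 18.81
  Theory 86 × 0.21 = 18.06
  Practical 100 × 0.14 = 14
Sum = 76.92
Discretionary bonus: 76.92 + 0 = 76.92
76.92 is ≥ 63 and < 87 → Proficient

Proficient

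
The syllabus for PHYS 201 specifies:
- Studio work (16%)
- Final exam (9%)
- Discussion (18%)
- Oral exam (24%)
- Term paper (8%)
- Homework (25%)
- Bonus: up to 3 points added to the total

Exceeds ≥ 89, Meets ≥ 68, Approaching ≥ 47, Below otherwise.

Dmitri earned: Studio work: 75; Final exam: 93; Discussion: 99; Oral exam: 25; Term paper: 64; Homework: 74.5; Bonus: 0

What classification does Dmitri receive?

Weighted total:
  Studio work 75 × 0.16 = 12
  Final exam 93 × 0.09 = 8.37
  Discussion 99 × 0.18 = 17.82
  Oral exam 25 × 0.24 = 6
  Term paper 64 × 0.08 = 5.12
  Homework 74.5 × 0.25 = 18.625
Sum = 67.935
Bonus: 67.935 + 0 = 67.935
67.935 is ≥ 47 and < 68 → Approaching

Approaching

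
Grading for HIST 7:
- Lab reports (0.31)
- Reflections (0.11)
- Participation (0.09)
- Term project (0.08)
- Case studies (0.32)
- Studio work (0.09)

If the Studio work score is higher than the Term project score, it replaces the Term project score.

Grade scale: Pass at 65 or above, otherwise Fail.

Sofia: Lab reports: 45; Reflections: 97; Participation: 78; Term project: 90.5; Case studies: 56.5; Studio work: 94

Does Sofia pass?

Studio work (94) > Term project (90.5), so Term project counts as 94.
Weighted total:
  Lab reports 45 × 0.31 = 13.95
  Reflections 97 × 0.11 = 10.67
  Participation 78 × 0.09 = 7.02
  Term project 94 × 0.08 = 7.52
  Case studies 56.5 × 0.32 = 18.08
  Studio work 94 × 0.09 = 8.46
Sum = 65.7
65.7 ≥ 65 → Pass

Pass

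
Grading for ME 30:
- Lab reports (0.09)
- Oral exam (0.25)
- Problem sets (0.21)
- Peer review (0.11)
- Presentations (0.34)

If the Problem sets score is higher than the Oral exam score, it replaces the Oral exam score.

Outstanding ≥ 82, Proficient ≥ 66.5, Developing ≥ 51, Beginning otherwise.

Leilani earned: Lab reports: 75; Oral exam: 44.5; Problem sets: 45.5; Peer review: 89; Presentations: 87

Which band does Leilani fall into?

Proficient

Problem sets (45.5) > Oral exam (44.5), so Oral exam counts as 45.5.
Weighted total:
  Lab reports 75 × 0.09 = 6.75
  Oral exam 45.5 × 0.25 = 11.375
  Problem sets 45.5 × 0.21 = 9.555
  Peer review 89 × 0.11 = 9.79
  Presentations 87 × 0.34 = 29.58
Sum = 67.05
67.05 is ≥ 66.5 and < 82 → Proficient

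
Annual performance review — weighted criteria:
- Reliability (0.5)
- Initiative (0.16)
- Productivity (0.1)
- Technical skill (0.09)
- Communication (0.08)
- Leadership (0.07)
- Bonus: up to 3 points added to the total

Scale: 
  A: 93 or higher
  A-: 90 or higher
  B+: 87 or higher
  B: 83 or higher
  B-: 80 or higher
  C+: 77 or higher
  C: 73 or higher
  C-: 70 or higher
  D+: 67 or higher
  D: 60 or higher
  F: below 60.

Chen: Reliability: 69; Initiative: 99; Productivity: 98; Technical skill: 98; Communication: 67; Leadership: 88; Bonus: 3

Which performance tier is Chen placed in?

B

Weighted total:
  Reliability 69 × 0.5 = 34.5
  Initiative 99 × 0.16 = 15.84
  Productivity 98 × 0.1 = 9.8
  Technical skill 98 × 0.09 = 8.82
  Communication 67 × 0.08 = 5.36
  Leadership 88 × 0.07 = 6.16
Sum = 80.48
Bonus: 80.48 + 3 = 83.48
83.48 is ≥ 83 and < 87 → B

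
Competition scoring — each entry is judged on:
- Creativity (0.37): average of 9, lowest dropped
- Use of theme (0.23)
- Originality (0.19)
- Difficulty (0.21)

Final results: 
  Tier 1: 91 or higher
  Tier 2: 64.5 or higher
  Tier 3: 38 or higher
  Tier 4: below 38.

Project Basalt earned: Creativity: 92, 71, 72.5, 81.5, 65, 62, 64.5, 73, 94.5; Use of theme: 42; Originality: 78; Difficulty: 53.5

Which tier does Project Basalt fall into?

Creativity: drop 62 → average of remaining 8 = 614/8 = 76.75
Weighted total:
  Creativity 76.75 × 0.37 = 28.3975
  Use of theme 42 × 0.23 = 9.66
  Originality 78 × 0.19 = 14.82
  Difficulty 53.5 × 0.21 = 11.235
Sum = 64.1125
64.1125 is ≥ 38 and < 64.5 → Tier 3

Tier 3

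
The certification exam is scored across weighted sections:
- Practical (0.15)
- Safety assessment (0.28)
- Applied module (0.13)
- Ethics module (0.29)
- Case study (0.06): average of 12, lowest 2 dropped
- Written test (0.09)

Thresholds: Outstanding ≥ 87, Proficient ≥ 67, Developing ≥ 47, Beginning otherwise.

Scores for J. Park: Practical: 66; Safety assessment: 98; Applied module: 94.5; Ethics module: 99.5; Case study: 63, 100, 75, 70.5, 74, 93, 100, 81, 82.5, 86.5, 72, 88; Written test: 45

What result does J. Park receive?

Case study: drop 63, 70.5 → average of remaining 10 = 852/10 = 85.2
Weighted total:
  Practical 66 × 0.15 = 9.9
  Safety assessment 98 × 0.28 = 27.44
  Applied module 94.5 × 0.13 = 12.285
  Ethics module 99.5 × 0.29 = 28.855
  Case study 85.2 × 0.06 = 5.112
  Written test 45 × 0.09 = 4.05
Sum = 87.642
87.642 ≥ 87 → Outstanding

Outstanding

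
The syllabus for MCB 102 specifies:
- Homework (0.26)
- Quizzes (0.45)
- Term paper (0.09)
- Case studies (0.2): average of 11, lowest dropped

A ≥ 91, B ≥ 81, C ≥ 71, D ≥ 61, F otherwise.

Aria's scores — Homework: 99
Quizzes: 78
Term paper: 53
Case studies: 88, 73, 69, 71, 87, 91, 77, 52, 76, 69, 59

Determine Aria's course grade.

C

Case studies: drop 52 → average of remaining 10 = 760/10 = 76
Weighted total:
  Homework 99 × 0.26 = 25.74
  Quizzes 78 × 0.45 = 35.1
  Term paper 53 × 0.09 = 4.77
  Case studies 76 × 0.2 = 15.2
Sum = 80.81
80.81 is ≥ 71 and < 81 → C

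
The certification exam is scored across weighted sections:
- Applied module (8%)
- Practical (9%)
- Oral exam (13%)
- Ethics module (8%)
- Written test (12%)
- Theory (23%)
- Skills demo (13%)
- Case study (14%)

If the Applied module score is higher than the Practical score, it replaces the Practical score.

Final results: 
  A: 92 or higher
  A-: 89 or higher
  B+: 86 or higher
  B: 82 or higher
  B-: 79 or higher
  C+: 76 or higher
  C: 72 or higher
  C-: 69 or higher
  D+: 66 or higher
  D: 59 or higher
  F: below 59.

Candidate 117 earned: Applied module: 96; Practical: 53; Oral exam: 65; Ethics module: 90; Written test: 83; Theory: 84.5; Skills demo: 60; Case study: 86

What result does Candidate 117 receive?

B-

Applied module (96) > Practical (53), so Practical counts as 96.
Weighted total:
  Applied module 96 × 0.08 = 7.68
  Practical 96 × 0.09 = 8.64
  Oral exam 65 × 0.13 = 8.45
  Ethics module 90 × 0.08 = 7.2
  Written test 83 × 0.12 = 9.96
  Theory 84.5 × 0.23 = 19.435
  Skills demo 60 × 0.13 = 7.8
  Case study 86 × 0.14 = 12.04
Sum = 81.205
81.205 is ≥ 79 and < 82 → B-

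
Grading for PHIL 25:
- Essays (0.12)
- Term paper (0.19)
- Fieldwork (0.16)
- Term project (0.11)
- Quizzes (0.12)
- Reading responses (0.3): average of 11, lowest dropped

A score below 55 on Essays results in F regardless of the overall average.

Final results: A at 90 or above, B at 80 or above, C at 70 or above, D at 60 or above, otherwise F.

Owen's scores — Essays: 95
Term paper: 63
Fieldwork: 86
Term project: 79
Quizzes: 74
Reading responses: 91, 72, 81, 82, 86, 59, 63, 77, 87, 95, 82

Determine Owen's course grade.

C

Reading responses: drop 59 → average of remaining 10 = 816/10 = 81.6
Essays score 95 ≥ 55: minimum met.
Weighted total:
  Essays 95 × 0.12 = 11.4
  Term paper 63 × 0.19 = 11.97
  Fieldwork 86 × 0.16 = 13.76
  Term project 79 × 0.11 = 8.69
  Quizzes 74 × 0.12 = 8.88
  Reading responses 81.6 × 0.3 = 24.48
Sum = 79.18
79.18 is ≥ 70 and < 80 → C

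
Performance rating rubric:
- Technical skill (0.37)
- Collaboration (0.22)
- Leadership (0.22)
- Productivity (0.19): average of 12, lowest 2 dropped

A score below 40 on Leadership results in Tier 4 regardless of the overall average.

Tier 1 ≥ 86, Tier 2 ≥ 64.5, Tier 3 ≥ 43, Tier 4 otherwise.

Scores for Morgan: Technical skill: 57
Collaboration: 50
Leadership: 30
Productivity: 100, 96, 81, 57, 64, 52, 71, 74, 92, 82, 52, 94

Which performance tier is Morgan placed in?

Tier 4

Productivity: drop 52, 52 → average of remaining 10 = 811/10 = 81.1
Leadership score 30 < 40: minimum not met.
Weighted total:
  Technical skill 57 × 0.37 = 21.09
  Collaboration 50 × 0.22 = 11
  Leadership 30 × 0.22 = 6.6
  Productivity 81.1 × 0.19 = 15.409
Sum = 54.099
Because the Leadership minimum was not met, the result is Tier 4.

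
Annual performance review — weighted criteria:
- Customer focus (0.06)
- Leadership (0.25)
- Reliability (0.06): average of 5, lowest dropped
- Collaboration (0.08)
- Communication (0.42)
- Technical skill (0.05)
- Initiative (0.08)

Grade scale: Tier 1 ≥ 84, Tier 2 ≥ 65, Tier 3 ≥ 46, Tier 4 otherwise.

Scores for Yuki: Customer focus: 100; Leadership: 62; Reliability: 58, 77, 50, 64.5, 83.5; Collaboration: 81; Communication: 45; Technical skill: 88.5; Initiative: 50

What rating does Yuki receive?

Reliability: drop 50 → average of remaining 4 = 283/4 = 70.75
Weighted total:
  Customer focus 100 × 0.06 = 6
  Leadership 62 × 0.25 = 15.5
  Reliability 70.75 × 0.06 = 4.245
  Collaboration 81 × 0.08 = 6.48
  Communication 45 × 0.42 = 18.9
  Technical skill 88.5 × 0.05 = 4.425
  Initiative 50 × 0.08 = 4
Sum = 59.55
59.55 is ≥ 46 and < 65 → Tier 3

Tier 3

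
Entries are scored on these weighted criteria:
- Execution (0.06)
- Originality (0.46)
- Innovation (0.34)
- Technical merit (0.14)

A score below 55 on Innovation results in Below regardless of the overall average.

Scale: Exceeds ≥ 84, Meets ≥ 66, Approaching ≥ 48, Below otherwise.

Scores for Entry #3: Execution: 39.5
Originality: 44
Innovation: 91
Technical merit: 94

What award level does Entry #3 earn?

Innovation score 91 ≥ 55: minimum met.
Weighted total:
  Execution 39.5 × 0.06 = 2.37
  Originality 44 × 0.46 = 20.24
  Innovation 91 × 0.34 = 30.94
  Technical merit 94 × 0.14 = 13.16
Sum = 66.71
66.71 is ≥ 66 and < 84 → Meets

Meets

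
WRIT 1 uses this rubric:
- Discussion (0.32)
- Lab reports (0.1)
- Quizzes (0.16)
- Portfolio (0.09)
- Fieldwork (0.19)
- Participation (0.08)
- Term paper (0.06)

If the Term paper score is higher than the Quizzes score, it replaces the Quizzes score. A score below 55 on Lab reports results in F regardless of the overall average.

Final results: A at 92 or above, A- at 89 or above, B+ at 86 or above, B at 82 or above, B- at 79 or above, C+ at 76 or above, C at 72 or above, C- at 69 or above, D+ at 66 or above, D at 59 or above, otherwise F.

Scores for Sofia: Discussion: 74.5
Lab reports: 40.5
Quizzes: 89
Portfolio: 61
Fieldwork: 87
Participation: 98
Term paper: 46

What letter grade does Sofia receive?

Term paper (46) ≤ Quizzes (89), so Quizzes stays at 89.
Lab reports score 40.5 < 55: minimum not met.
Weighted total:
  Discussion 74.5 × 0.32 = 23.84
  Lab reports 40.5 × 0.1 = 4.05
  Quizzes 89 × 0.16 = 14.24
  Portfolio 61 × 0.09 = 5.49
  Fieldwork 87 × 0.19 = 16.53
  Participation 98 × 0.08 = 7.84
  Term paper 46 × 0.06 = 2.76
Sum = 74.75
Because the Lab reports minimum was not met, the result is F.

F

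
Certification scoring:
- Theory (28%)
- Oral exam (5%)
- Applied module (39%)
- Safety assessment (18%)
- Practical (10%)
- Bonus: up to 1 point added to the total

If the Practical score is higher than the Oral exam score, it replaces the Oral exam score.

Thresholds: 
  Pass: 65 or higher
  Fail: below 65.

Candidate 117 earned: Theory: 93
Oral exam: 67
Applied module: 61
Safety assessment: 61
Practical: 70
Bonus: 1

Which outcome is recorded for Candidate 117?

Pass

Practical (70) > Oral exam (67), so Oral exam counts as 70.
Weighted total:
  Theory 93 × 0.28 = 26.04
  Oral exam 70 × 0.05 = 3.5
  Applied module 61 × 0.39 = 23.79
  Safety assessment 61 × 0.18 = 10.98
  Practical 70 × 0.1 = 7
Sum = 71.31
Bonus: 71.31 + 1 = 72.31
72.31 ≥ 65 → Pass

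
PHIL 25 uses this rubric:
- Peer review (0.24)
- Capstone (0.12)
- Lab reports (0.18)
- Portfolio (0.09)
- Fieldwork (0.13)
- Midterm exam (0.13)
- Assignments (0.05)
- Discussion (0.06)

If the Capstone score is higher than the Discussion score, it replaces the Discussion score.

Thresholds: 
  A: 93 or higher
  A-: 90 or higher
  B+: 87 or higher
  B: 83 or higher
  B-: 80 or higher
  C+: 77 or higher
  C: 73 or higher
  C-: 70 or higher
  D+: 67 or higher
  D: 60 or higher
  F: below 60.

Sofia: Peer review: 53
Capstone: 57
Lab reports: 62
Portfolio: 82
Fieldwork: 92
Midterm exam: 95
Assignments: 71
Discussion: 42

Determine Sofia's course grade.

Capstone (57) > Discussion (42), so Discussion counts as 57.
Weighted total:
  Peer review 53 × 0.24 = 12.72
  Capstone 57 × 0.12 = 6.84
  Lab reports 62 × 0.18 = 11.16
  Portfolio 82 × 0.09 = 7.38
  Fieldwork 92 × 0.13 = 11.96
  Midterm exam 95 × 0.13 = 12.35
  Assignments 71 × 0.05 = 3.55
  Discussion 57 × 0.06 = 3.42
Sum = 69.38
69.38 is ≥ 67 and < 70 → D+

D+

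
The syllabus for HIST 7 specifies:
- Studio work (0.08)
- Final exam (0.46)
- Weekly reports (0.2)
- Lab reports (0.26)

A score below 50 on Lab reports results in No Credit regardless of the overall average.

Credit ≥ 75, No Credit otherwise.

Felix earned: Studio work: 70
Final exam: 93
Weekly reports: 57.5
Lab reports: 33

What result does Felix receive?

Lab reports score 33 < 50: minimum not met.
Weighted total:
  Studio work 70 × 0.08 = 5.6
  Final exam 93 × 0.46 = 42.78
  Weekly reports 57.5 × 0.2 = 11.5
  Lab reports 33 × 0.26 = 8.58
Sum = 68.46
Because the Lab reports minimum was not met, the result is No Credit.

No Credit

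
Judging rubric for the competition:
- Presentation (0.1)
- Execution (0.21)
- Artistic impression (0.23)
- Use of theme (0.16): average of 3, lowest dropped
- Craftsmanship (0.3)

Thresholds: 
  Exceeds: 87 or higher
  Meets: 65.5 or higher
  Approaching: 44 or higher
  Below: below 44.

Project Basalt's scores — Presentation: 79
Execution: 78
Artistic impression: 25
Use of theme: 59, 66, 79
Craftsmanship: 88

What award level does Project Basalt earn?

Use of theme: drop 59 → average of remaining 2 = 145/2 = 72.5
Weighted total:
  Presentation 79 × 0.1 = 7.9
  Execution 78 × 0.21 = 16.38
  Artistic impression 25 × 0.23 = 5.75
  Use of theme 72.5 × 0.16 = 11.6
  Craftsmanship 88 × 0.3 = 26.4
Sum = 68.03
68.03 is ≥ 65.5 and < 87 → Meets

Meets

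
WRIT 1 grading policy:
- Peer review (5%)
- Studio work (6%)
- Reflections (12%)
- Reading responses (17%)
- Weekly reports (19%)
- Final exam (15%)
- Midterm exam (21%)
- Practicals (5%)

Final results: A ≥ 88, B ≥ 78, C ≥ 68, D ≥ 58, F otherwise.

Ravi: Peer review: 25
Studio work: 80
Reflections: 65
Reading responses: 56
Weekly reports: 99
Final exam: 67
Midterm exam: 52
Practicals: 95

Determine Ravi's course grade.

D

Weighted total:
  Peer review 25 × 0.05 = 1.25
  Studio work 80 × 0.06 = 4.8
  Reflections 65 × 0.12 = 7.8
  Reading responses 56 × 0.17 = 9.52
  Weekly reports 99 × 0.19 = 18.81
  Final exam 67 × 0.15 = 10.05
  Midterm exam 52 × 0.21 = 10.92
  Practicals 95 × 0.05 = 4.75
Sum = 67.9
67.9 is ≥ 58 and < 68 → D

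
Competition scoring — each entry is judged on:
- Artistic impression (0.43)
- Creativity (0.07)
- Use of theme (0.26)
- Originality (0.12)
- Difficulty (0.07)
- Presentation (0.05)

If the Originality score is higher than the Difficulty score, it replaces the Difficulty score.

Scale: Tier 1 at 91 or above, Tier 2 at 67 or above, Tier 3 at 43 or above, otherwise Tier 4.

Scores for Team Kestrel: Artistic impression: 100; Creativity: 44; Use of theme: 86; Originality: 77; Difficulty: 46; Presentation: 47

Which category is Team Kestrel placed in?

Tier 2

Originality (77) > Difficulty (46), so Difficulty counts as 77.
Weighted total:
  Artistic impression 100 × 0.43 = 43
  Creativity 44 × 0.07 = 3.08
  Use of theme 86 × 0.26 = 22.36
  Originality 77 × 0.12 = 9.24
  Difficulty 77 × 0.07 = 5.39
  Presentation 47 × 0.05 = 2.35
Sum = 85.42
85.42 is ≥ 67 and < 91 → Tier 2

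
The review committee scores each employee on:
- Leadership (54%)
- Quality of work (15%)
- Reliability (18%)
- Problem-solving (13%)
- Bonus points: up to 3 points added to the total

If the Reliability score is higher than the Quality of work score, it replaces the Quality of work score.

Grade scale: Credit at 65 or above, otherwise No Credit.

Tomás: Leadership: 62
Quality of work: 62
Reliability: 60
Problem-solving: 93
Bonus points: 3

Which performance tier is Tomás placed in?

Reliability (60) ≤ Quality of work (62), so Quality of work stays at 62.
Weighted total:
  Leadership 62 × 0.54 = 33.48
  Quality of work 62 × 0.15 = 9.3
  Reliability 60 × 0.18 = 10.8
  Problem-solving 93 × 0.13 = 12.09
Sum = 65.67
Bonus points: 65.67 + 3 = 68.67
68.67 ≥ 65 → Credit

Credit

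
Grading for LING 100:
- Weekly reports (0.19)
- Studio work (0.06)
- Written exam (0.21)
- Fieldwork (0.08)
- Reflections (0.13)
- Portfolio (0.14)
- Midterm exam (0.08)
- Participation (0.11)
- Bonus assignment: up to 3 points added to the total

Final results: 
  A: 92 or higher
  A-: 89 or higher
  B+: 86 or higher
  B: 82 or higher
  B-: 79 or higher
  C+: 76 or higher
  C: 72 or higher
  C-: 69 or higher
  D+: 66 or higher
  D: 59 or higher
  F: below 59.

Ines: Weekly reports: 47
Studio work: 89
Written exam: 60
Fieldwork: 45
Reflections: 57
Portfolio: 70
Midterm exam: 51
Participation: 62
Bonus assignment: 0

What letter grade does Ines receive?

F

Weighted total:
  Weekly reports 47 × 0.19 = 8.93
  Studio work 89 × 0.06 = 5.34
  Written exam 60 × 0.21 = 12.6
  Fieldwork 45 × 0.08 = 3.6
  Reflections 57 × 0.13 = 7.41
  Portfolio 70 × 0.14 = 9.8
  Midterm exam 51 × 0.08 = 4.08
  Participation 62 × 0.11 = 6.82
Sum = 58.58
Bonus assignment: 58.58 + 0 = 58.58
58.58 < 59 → F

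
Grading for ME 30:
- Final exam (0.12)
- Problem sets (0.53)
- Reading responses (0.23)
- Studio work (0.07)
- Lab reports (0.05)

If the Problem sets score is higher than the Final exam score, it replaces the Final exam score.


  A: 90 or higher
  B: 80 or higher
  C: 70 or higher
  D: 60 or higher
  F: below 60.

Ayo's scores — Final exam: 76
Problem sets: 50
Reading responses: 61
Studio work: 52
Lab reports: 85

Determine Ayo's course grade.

Problem sets (50) ≤ Final exam (76), so Final exam stays at 76.
Weighted total:
  Final exam 76 × 0.12 = 9.12
  Problem sets 50 × 0.53 = 26.5
  Reading responses 61 × 0.23 = 14.03
  Studio work 52 × 0.07 = 3.64
  Lab reports 85 × 0.05 = 4.25
Sum = 57.54
57.54 < 60 → F

F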